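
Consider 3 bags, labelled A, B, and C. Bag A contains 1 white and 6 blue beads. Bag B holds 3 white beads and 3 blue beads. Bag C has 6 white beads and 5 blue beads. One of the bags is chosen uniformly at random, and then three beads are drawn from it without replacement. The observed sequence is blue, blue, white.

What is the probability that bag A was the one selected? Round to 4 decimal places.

0.3450

For each hypothesis, P(data | H) works out to: P(data | bag A) = (6/7)(5/6)(1/5) = 0.14286; P(data | bag B) = (3/6)(2/5)(3/4) = 0.15; P(data | bag C) = (5/11)(4/10)(6/9) = 0.12121.
The prior-weighted likelihoods are 1/3 · 0.14286 = 0.047619, 1/3 · 0.15 = 0.05, 1/3 · 0.12121 = 0.040404; summing to 0.13802.
Therefore the posterior P(bag A | data) = (0.047619) / (0.13802) = 0.34501.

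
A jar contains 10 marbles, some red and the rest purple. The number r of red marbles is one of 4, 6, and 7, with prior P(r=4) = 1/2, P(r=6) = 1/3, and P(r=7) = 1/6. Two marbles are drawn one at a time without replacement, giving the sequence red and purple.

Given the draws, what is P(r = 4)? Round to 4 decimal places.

0.5106

For each hypothesis, P(data | H) works out to: P(data | r = 4) = (4/10)(6/9) = 4/15; P(data | r = 6) = (6/10)(4/9) = 4/15; P(data | r = 7) = (7/10)(3/9) = 7/30.
The prior-weighted likelihoods are 1/2 · 4/15 = 2/15, 1/3 · 4/15 = 4/45, 1/6 · 7/30 = 7/180; with total 47/180.
By Bayes' rule, P(r = 4 | data) = (2/15) / (47/180) = 24/47.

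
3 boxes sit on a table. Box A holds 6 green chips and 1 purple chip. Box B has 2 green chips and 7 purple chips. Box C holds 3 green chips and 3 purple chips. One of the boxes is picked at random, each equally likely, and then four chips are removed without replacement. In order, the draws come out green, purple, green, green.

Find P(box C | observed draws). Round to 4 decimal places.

0.2593

Under each hypothesis, the probability of the observed sequence is: P(data | box A) = (6/7)(1/6)(5/5)(4/4) = 1/7; P(data | box B) = (2/9)(7/8)(1/7)(0/6) = 0; P(data | box C) = (3/6)(3/5)(2/4)(1/3) = 1/20.
The prior-weighted likelihoods are 1/3 · 1/7 = 1/21, 1/3 · 0 = 0, 1/3 · 1/20 = 1/60; these sum to 9/140.
Hence P(box C | data) = (1/60) / (9/140) = 7/27.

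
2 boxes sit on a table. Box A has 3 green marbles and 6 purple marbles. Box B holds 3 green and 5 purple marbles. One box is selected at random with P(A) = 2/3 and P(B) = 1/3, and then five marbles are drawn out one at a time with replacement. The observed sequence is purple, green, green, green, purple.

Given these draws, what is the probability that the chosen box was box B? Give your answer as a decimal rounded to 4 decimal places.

0.3849

For each hypothesis, P(data | H) works out to: P(data | box A) = (6/9)(3/9)(3/9)(3/9)(6/9) = 0.016461; P(data | box B) = (5/8)(3/8)(3/8)(3/8)(5/8) = 0.020599.
The prior-weighted likelihoods are 2/3 · 0.016461 = 0.010974, 1/3 · 0.020599 = 0.0068665; these sum to 0.01784.
Hence P(box B | data) = (0.0068665) / (0.01784) = 0.38488.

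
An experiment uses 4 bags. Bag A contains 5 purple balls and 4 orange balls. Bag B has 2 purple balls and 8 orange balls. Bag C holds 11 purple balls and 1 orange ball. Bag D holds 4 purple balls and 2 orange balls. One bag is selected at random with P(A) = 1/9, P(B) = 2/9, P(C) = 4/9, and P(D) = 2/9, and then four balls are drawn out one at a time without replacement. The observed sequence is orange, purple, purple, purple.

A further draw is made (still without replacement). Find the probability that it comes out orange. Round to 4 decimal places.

0.2664

Compute the likelihood of the observed sequence for each case: P(data | bag A) = (4/9)(5/8)(4/7)(3/6) = 0.079365; P(data | bag B) = (8/10)(2/9)(1/8)(0/7) = 0; P(data | bag C) = (1/12)(11/11)(10/10)(9/9) = 0.083333; P(data | bag D) = (2/6)(4/5)(3/4)(2/3) = 0.13333.
The prior-weighted likelihoods are 1/9 · 0.079365 = 0.0088183, 2/9 · 0 = 0, 4/9 · 0.083333 = 0.037037, 2/9 · 0.13333 = 0.02963; summing to 0.075485.
The posterior is then P(bag A | data) = 0.11682, P(bag B | data) = 0, P(bag C | data) = 0.49065, P(bag D | data) = 0.39252.
Averaging over the posterior, P(orange next | data) = (3/5)(0.11682) + (0)(0.49065) + (1/2)(0.39252) = 0.26636.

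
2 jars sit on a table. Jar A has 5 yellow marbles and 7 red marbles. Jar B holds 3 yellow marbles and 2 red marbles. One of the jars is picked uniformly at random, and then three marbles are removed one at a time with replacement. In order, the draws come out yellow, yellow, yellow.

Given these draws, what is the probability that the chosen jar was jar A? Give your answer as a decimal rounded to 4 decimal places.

For each hypothesis, P(data | H) works out to: P(data | jar A) = (5/12)(5/12)(5/12) = 0.072338; P(data | jar B) = (3/5)(3/5)(3/5) = 0.216.
Multiplying each by its prior: 1/2 · 0.072338 = 0.036169, 1/2 · 0.216 = 0.108; summing to 0.14417.
So P(jar A | data) = (0.036169) / (0.14417) = 0.25088.

0.2509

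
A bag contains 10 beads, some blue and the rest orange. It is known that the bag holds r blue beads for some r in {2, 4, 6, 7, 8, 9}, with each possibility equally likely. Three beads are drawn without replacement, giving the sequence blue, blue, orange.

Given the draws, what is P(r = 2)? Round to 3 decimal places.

Under each hypothesis, the probability of the observed sequence is: P(data | r = 2) = (2/10)(1/9)(8/8) = 0.022222; P(data | r = 4) = (4/10)(3/9)(6/8) = 0.1; P(data | r = 6) = (6/10)(5/9)(4/8) = 0.16667; P(data | r = 7) = (7/10)(6/9)(3/8) = 0.175; P(data | r = 8) = (8/10)(7/9)(2/8) = 0.15556; P(data | r = 9) = (9/10)(8/9)(1/8) = 0.1.
Weighting by the prior gives 1/6 · 0.022222 = 0.0037037, 1/6 · 0.1 = 0.016667, 1/6 · 0.16667 = 0.027778, 1/6 · 0.175 = 0.029167, 1/6 · 0.15556 = 0.025926, 1/6 · 0.1 = 0.016667; with total 0.11991.
So P(r = 2 | data) = (0.0037037) / (0.11991) = 0.030888.

0.031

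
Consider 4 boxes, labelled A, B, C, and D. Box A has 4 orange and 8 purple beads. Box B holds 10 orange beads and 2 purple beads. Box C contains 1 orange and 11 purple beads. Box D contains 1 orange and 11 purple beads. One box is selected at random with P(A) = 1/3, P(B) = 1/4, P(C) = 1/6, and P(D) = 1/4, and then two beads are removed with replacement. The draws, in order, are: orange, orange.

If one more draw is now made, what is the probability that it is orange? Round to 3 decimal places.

0.736

For each hypothesis, P(data | H) works out to: P(data | box A) = (4/12)(4/12) = 1/9; P(data | box B) = (10/12)(10/12) = 25/36; P(data | box C) = (1/12)(1/12) = 1/144; P(data | box D) = (1/12)(1/12) = 1/144.
Multiplying each by its prior: 1/3 · 1/9 = 1/27, 1/4 · 25/36 = 25/144, 1/6 · 1/144 = 1/864, 1/4 · 1/144 = 1/576; these sum to 41/192.
Dividing through by the total gives posterior P(box A | data) = 0.17344, P(box B | data) = 0.81301, P(box C | data) = 0.0054201, P(box D | data) = 0.0081301.
Averaging over the posterior, P(orange next | data) = (1/3)(0.17344) + (5/6)(0.81301) + (1/12)(0.0054201) + (1/12)(0.0081301) = 0.73645.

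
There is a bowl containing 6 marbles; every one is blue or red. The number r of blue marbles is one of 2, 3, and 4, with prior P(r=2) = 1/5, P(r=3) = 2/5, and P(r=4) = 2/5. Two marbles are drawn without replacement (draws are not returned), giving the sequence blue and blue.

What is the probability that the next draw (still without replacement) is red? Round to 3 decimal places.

Compute the likelihood of the observed sequence for each case: P(data | r = 2) = (2/6)(1/5) = 1/15; P(data | r = 3) = (3/6)(2/5) = 1/5; P(data | r = 4) = (4/6)(3/5) = 2/5.
Multiplying each by its prior: 1/5 · 1/15 = 1/75, 2/5 · 1/5 = 2/25, 2/5 · 2/5 = 4/25; summing to 19/75.
The posterior is then P(r = 2 | data) = 1/19, P(r = 3 | data) = 6/19, P(r = 4 | data) = 12/19.
The predictive probability is P(red next | data) = (1)(1/19) + (3/4)(6/19) + (1/2)(12/19) = 23/38.

0.605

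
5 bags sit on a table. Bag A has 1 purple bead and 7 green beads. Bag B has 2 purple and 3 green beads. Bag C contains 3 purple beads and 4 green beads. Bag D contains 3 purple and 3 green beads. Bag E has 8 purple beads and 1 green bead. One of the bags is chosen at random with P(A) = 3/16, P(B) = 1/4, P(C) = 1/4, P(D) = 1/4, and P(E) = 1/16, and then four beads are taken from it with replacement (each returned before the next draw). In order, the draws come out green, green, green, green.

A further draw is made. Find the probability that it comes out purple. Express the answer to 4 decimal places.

The likelihood of the observed sequence under each hypothesis: P(data | bag A) = (7/8)(7/8)(7/8)(7/8) = 0.58618; P(data | bag B) = (3/5)(3/5)(3/5)(3/5) = 0.1296; P(data | bag C) = (4/7)(4/7)(4/7)(4/7) = 0.10662; P(data | bag D) = (3/6)(3/6)(3/6)(3/6) = 0.0625; P(data | bag E) = (1/9)(1/9)(1/9)(1/9) = 0.00015242.
Weighting by the prior gives 3/16 · 0.58618 = 0.10991, 1/4 · 0.1296 = 0.0324, 1/4 · 0.10662 = 0.026656, 1/4 · 0.0625 = 0.015625, 1/16 · 0.00015242 = 9.526e-06; with total 0.1846.
Dividing through by the total gives posterior P(bag A | data) = 0.59539, P(bag B | data) = 0.17552, P(bag C | data) = 0.1444, P(bag D | data) = 0.084643, P(bag E | data) = 5.1604e-05.
The predictive probability is P(purple next | data) = (1/8)(0.59539) + (2/5)(0.17552) + (3/7)(0.1444) + (1/2)(0.084643) + (8/9)(5.1604e-05) = 0.24888.

0.2489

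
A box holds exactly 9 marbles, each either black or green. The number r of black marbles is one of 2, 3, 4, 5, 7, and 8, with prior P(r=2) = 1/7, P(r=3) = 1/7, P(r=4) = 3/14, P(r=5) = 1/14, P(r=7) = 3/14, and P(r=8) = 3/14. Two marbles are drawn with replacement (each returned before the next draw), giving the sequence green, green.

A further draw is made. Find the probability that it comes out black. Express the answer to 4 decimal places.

0.3623

The likelihood of the observed sequence under each hypothesis: P(data | r = 2) = (7/9)(7/9) = 49/81; P(data | r = 3) = (6/9)(6/9) = 4/9; P(data | r = 4) = (5/9)(5/9) = 25/81; P(data | r = 5) = (4/9)(4/9) = 16/81; P(data | r = 7) = (2/9)(2/9) = 4/81; P(data | r = 8) = (1/9)(1/9) = 1/81.
Multiplying each by its prior: 1/7 · 49/81 = 7/81, 1/7 · 4/9 = 4/63, 3/14 · 25/81 = 25/378, 1/14 · 16/81 = 8/567, 3/14 · 4/81 = 2/189, 3/14 · 1/81 = 1/378; summing to 46/189.
Dividing through by the total gives posterior P(r = 2 | data) = 49/138, P(r = 3 | data) = 6/23, P(r = 4 | data) = 25/92, P(r = 5 | data) = 4/69, P(r = 7 | data) = 1/23, P(r = 8 | data) = 1/92.
The predictive probability is P(black next | data) = (2/9)(49/138) + (1/3)(6/23) + (4/9)(25/92) + (5/9)(4/69) + (7/9)(1/23) + (8/9)(1/92) = 25/69.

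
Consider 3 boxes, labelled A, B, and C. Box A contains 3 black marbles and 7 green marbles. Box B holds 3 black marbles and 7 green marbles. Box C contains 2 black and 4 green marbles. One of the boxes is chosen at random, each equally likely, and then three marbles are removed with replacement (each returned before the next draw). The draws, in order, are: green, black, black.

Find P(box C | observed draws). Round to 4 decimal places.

Under each hypothesis, the probability of the observed sequence is: P(data | box A) = (7/10)(3/10)(3/10) = 0.063; P(data | box B) = (7/10)(3/10)(3/10) = 0.063; P(data | box C) = (4/6)(2/6)(2/6) = 0.074074.
Multiplying each by its prior: 1/3 · 0.063 = 0.021, 1/3 · 0.063 = 0.021, 1/3 · 0.074074 = 0.024691; summing to 0.066691.
So P(box C | data) = (0.024691) / (0.066691) = 0.37023.

0.3702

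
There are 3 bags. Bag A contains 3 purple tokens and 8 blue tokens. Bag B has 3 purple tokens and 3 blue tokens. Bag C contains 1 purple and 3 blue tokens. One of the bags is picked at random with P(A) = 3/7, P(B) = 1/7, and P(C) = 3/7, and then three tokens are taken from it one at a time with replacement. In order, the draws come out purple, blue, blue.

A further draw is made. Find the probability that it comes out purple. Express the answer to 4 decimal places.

Under each hypothesis, the probability of the observed sequence is: P(data | bag A) = (3/11)(8/11)(8/11) = 0.14425; P(data | bag B) = (3/6)(3/6)(3/6) = 0.125; P(data | bag C) = (1/4)(3/4)(3/4) = 0.14062.
The prior-weighted likelihoods are 3/7 · 0.14425 = 0.061822, 1/7 · 0.125 = 0.017857, 3/7 · 0.14062 = 0.060268; these sum to 0.13995.
Normalising, the posterior is P(bag A | data) = 0.44175, P(bag B | data) = 0.1276, P(bag C | data) = 0.43065.
Averaging over the posterior, P(purple next | data) = (3/11)(0.44175) + (1/2)(0.1276) + (1/4)(0.43065) = 0.29194.

0.2919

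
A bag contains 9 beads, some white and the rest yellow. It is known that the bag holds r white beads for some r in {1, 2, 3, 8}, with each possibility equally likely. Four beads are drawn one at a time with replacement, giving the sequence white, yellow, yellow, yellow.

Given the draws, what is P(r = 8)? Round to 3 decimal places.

The likelihood of the observed sequence under each hypothesis: P(data | r = 1) = (1/9)(8/9)(8/9)(8/9) = 0.078037; P(data | r = 2) = (2/9)(7/9)(7/9)(7/9) = 0.10456; P(data | r = 3) = (3/9)(6/9)(6/9)(6/9) = 0.098765; P(data | r = 8) = (8/9)(1/9)(1/9)(1/9) = 0.0012193.
Weighting by the prior gives 1/4 · 0.078037 = 0.019509, 1/4 · 0.10456 = 0.026139, 1/4 · 0.098765 = 0.024691, 1/4 · 0.0012193 = 0.00030483; summing to 0.070645.
Therefore the posterior P(r = 8 | data) = (0.00030483) / (0.070645) = 0.004315.

0.004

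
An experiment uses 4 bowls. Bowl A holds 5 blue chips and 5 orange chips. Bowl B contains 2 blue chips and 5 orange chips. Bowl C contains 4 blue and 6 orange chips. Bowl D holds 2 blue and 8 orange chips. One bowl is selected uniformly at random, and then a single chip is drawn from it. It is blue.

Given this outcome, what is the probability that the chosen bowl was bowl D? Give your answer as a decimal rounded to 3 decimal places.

0.144

Under each hypothesis, the probability of this draw is: P(data | bowl A) = (5/10) = 1/2; P(data | bowl B) = (2/7) = 2/7; P(data | bowl C) = (4/10) = 2/5; P(data | bowl D) = (2/10) = 1/5.
Weighting by the prior gives 1/4 · 1/2 = 1/8, 1/4 · 2/7 = 1/14, 1/4 · 2/5 = 1/10, 1/4 · 1/5 = 1/20; these sum to 97/280.
By Bayes' rule, P(bowl D | data) = (1/20) / (97/280) = 14/97.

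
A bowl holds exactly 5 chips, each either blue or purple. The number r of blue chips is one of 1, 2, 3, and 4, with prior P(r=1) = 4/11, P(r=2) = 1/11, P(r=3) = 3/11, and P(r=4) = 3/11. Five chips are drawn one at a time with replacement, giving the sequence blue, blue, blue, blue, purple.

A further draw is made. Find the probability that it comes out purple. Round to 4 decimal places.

0.2956

The likelihood of the observed sequence under each hypothesis: P(data | r = 1) = (1/5)(1/5)(1/5)(1/5)(4/5) = 0.00128; P(data | r = 2) = (2/5)(2/5)(2/5)(2/5)(3/5) = 0.01536; P(data | r = 3) = (3/5)(3/5)(3/5)(3/5)(2/5) = 0.05184; P(data | r = 4) = (4/5)(4/5)(4/5)(4/5)(1/5) = 0.08192.
The prior-weighted likelihoods are 4/11 · 0.00128 = 0.00046545, 1/11 · 0.01536 = 0.0013964, 3/11 · 0.05184 = 0.014138, 3/11 · 0.08192 = 0.022342; these sum to 0.038342.
Normalising, the posterior is P(r = 1 | data) = 0.01214, P(r = 2 | data) = 0.036419, P(r = 3 | data) = 0.36874, P(r = 4 | data) = 0.5827.
The predictive probability is P(purple next | data) = (4/5)(0.01214) + (3/5)(0.036419) + (2/5)(0.36874) + (1/5)(0.5827) = 0.2956.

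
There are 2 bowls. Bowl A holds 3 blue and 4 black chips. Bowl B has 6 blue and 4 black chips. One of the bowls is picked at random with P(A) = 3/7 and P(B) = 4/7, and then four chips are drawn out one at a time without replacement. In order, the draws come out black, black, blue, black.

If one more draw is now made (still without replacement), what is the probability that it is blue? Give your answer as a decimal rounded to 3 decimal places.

0.718

For each hypothesis, P(data | H) works out to: P(data | bowl A) = (4/7)(3/6)(3/5)(2/4) = 3/35; P(data | bowl B) = (4/10)(3/9)(6/8)(2/7) = 1/35.
The prior-weighted likelihoods are 3/7 · 3/35 = 9/245, 4/7 · 1/35 = 4/245; summing to 13/245.
Normalising, the posterior is P(bowl A | data) = 9/13, P(bowl B | data) = 4/13.
Averaging over the posterior, P(blue next | data) = (2/3)(9/13) + (5/6)(4/13) = 28/39.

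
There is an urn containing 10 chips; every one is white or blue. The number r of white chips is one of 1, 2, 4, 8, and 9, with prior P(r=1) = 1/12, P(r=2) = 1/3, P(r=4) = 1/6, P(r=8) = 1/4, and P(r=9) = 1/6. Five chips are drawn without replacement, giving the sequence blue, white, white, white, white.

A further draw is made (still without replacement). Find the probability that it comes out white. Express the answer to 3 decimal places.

For each hypothesis, P(data | H) works out to: P(data | r = 1) = (9/10)(1/9)(0/8) = 0; P(data | r = 2) = (8/10)(2/9)(1/8)(0/7) = 0; P(data | r = 4) = (6/10)(4/9)(3/8)(2/7)(1/6) = 0.0047619; P(data | r = 8) = (2/10)(8/9)(7/8)(6/7)(5/6) = 0.11111; P(data | r = 9) = (1/10)(9/9)(8/8)(7/7)(6/6) = 0.1.
The prior-weighted likelihoods are 1/12 · 0 = 0, 1/3 · 0 = 0, 1/6 · 0.0047619 = 0.00079365, 1/4 · 0.11111 = 0.027778, 1/6 · 0.1 = 0.016667; these sum to 0.045238.
Normalising, the posterior is P(r = 1 | data) = 0, P(r = 2 | data) = 0, P(r = 4 | data) = 0.017544, P(r = 8 | data) = 0.61404, P(r = 9 | data) = 0.36842.
Averaging over the posterior, P(white next | data) = (0)(0.017544) + (4/5)(0.61404) + (1)(0.36842) = 0.85965.

0.860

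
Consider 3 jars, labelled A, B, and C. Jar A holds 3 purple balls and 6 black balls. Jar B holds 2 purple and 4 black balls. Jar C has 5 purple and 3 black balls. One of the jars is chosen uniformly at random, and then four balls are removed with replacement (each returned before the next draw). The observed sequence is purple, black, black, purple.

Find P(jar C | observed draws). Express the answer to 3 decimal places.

Under each hypothesis, the probability of the observed sequence is: P(data | jar A) = (3/9)(6/9)(6/9)(3/9) = 0.049383; P(data | jar B) = (2/6)(4/6)(4/6)(2/6) = 0.049383; P(data | jar C) = (5/8)(3/8)(3/8)(5/8) = 0.054932.
Multiplying each by its prior: 1/3 · 0.049383 = 0.016461, 1/3 · 0.049383 = 0.016461, 1/3 · 0.054932 = 0.018311; with total 0.051232.
So P(jar C | data) = (0.018311) / (0.051232) = 0.3574.

0.357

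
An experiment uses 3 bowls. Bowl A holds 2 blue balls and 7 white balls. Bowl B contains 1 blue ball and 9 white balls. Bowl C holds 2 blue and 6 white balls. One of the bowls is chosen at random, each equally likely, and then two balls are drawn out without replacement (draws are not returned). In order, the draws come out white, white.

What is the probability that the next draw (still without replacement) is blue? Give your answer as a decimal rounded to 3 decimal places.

0.232

Under each hypothesis, the probability of the observed sequence is: P(data | bowl A) = (7/9)(6/8) = 7/12; P(data | bowl B) = (9/10)(8/9) = 4/5; P(data | bowl C) = (6/8)(5/7) = 15/28.
The prior-weighted likelihoods are 1/3 · 7/12 = 7/36, 1/3 · 4/5 = 4/15, 1/3 · 15/28 = 5/28; summing to 403/630.
The posterior is then P(bowl A | data) = 245/806, P(bowl B | data) = 168/403, P(bowl C | data) = 225/806.
So P(blue next | data) = Σ P(blue next | H) P(H | data) = (2/7)(245/806) + (1/8)(168/403) + (1/3)(225/806) = 187/806.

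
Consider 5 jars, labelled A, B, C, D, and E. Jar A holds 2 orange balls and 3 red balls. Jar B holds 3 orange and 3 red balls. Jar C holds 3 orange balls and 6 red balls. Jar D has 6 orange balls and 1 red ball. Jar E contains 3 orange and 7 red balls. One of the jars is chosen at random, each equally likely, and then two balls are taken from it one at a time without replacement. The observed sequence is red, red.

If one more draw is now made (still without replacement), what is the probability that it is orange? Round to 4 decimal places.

Compute the likelihood of the observed sequence for each case: P(data | jar A) = (3/5)(2/4) = 3/10; P(data | jar B) = (3/6)(2/5) = 1/5; P(data | jar C) = (6/9)(5/8) = 5/12; P(data | jar D) = (1/7)(0/6) = 0; P(data | jar E) = (7/10)(6/9) = 7/15.
Multiplying each by its prior: 1/5 · 3/10 = 3/50, 1/5 · 1/5 = 1/25, 1/5 · 5/12 = 1/12, 1/5 · 0 = 0, 1/5 · 7/15 = 7/75; summing to 83/300.
The posterior is then P(jar A | data) = 0.21687, P(jar B | data) = 0.14458, P(jar C | data) = 0.3012, P(jar D | data) = 0, P(jar E | data) = 0.33735.
Averaging over the posterior, P(orange next | data) = (2/3)(0.21687) + (3/4)(0.14458) + (3/7)(0.3012) + (3/8)(0.33735) = 0.50861.

0.5086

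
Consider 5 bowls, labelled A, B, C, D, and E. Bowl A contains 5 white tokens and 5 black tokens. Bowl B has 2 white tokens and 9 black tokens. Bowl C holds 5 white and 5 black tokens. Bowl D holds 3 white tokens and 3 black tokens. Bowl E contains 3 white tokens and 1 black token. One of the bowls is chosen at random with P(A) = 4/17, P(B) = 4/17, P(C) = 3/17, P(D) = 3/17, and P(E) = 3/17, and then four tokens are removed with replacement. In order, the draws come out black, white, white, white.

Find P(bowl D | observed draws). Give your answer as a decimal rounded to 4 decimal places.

For each hypothesis, P(data | H) works out to: P(data | bowl A) = (5/10)(5/10)(5/10)(5/10) = 0.0625; P(data | bowl B) = (9/11)(2/11)(2/11)(2/11) = 0.0049177; P(data | bowl C) = (5/10)(5/10)(5/10)(5/10) = 0.0625; P(data | bowl D) = (3/6)(3/6)(3/6)(3/6) = 0.0625; P(data | bowl E) = (1/4)(3/4)(3/4)(3/4) = 0.10547.
Multiplying each by its prior: 4/17 · 0.0625 = 0.014706, 4/17 · 0.0049177 = 0.0011571, 3/17 · 0.0625 = 0.011029, 3/17 · 0.0625 = 0.011029, 3/17 · 0.10547 = 0.018612; these sum to 0.056534.
Therefore the posterior P(bowl D | data) = (0.011029) / (0.056534) = 0.19509.

0.1951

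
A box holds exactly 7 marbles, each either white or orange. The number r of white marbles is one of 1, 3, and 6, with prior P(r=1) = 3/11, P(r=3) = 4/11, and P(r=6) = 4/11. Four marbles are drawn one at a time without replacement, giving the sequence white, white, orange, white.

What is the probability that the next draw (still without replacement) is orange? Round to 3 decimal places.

0.167

Under each hypothesis, the probability of the observed sequence is: P(data | r = 1) = (1/7)(0/6) = 0; P(data | r = 3) = (3/7)(2/6)(4/5)(1/4) = 1/35; P(data | r = 6) = (6/7)(5/6)(1/5)(4/4) = 1/7.
Multiplying each by its prior: 3/11 · 0 = 0, 4/11 · 1/35 = 4/385, 4/11 · 1/7 = 4/77; summing to 24/385.
The posterior is then P(r = 1 | data) = 0, P(r = 3 | data) = 1/6, P(r = 6 | data) = 5/6.
So P(orange next | data) = Σ P(orange next | H) P(H | data) = (1)(1/6) + (0)(5/6) = 1/6.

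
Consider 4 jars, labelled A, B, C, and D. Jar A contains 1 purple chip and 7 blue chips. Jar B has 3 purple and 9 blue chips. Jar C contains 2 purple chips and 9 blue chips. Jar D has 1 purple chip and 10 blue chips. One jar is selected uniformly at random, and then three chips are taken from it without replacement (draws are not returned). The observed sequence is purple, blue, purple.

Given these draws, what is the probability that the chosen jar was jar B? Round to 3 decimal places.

0.692

For each hypothesis, P(data | H) works out to: P(data | jar A) = (1/8)(7/7)(0/6) = 0; P(data | jar B) = (3/12)(9/11)(2/10) = 9/220; P(data | jar C) = (2/11)(9/10)(1/9) = 1/55; P(data | jar D) = (1/11)(10/10)(0/9) = 0.
Multiplying each by its prior: 1/4 · 0 = 0, 1/4 · 9/220 = 9/880, 1/4 · 1/55 = 1/220, 1/4 · 0 = 0; these sum to 13/880.
By Bayes' rule, P(jar B | data) = (9/880) / (13/880) = 9/13.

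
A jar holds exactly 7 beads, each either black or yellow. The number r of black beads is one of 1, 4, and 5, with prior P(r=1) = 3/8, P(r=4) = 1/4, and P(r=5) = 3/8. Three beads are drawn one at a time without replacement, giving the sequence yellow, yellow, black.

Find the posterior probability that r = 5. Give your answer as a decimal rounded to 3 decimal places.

0.179

The likelihood of the observed sequence under each hypothesis: P(data | r = 1) = (6/7)(5/6)(1/5) = 1/7; P(data | r = 4) = (3/7)(2/6)(4/5) = 4/35; P(data | r = 5) = (2/7)(1/6)(5/5) = 1/21.
Multiplying each by its prior: 3/8 · 1/7 = 3/56, 1/4 · 4/35 = 1/35, 3/8 · 1/21 = 1/56; with total 1/10.
Therefore the posterior P(r = 5 | data) = (1/56) / (1/10) = 5/28.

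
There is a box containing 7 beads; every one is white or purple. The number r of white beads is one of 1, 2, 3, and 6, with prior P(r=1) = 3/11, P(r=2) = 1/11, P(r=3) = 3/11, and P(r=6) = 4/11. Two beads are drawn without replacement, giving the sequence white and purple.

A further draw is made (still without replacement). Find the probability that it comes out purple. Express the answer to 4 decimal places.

0.5409

The likelihood of the observed sequence under each hypothesis: P(data | r = 1) = (1/7)(6/6) = 1/7; P(data | r = 2) = (2/7)(5/6) = 5/21; P(data | r = 3) = (3/7)(4/6) = 2/7; P(data | r = 6) = (6/7)(1/6) = 1/7.
The prior-weighted likelihoods are 3/11 · 1/7 = 3/77, 1/11 · 5/21 = 5/231, 3/11 · 2/7 = 6/77, 4/11 · 1/7 = 4/77; summing to 4/21.
Dividing through by the total gives posterior P(r = 1 | data) = 9/44, P(r = 2 | data) = 5/44, P(r = 3 | data) = 9/22, P(r = 6 | data) = 3/11.
Averaging over the posterior, P(purple next | data) = (1)(9/44) + (4/5)(5/44) + (3/5)(9/22) + (0)(3/11) = 119/220.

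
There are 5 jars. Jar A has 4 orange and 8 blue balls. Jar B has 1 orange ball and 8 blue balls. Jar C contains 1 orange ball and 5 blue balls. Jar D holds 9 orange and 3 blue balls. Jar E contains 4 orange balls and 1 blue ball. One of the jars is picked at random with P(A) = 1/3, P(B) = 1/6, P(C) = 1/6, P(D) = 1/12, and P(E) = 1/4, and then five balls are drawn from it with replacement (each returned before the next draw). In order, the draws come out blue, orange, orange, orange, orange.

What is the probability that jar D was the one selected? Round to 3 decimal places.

For each hypothesis, P(data | H) works out to: P(data | jar A) = (8/12)(4/12)(4/12)(4/12)(4/12) = 0.0082305; P(data | jar B) = (8/9)(1/9)(1/9)(1/9)(1/9) = 0.00013548; P(data | jar C) = (5/6)(1/6)(1/6)(1/6)(1/6) = 0.000643; P(data | jar D) = (3/12)(9/12)(9/12)(9/12)(9/12) = 0.079102; P(data | jar E) = (1/5)(4/5)(4/5)(4/5)(4/5) = 0.08192.
Multiplying each by its prior: 1/3 · 0.0082305 = 0.0027435, 1/6 · 0.00013548 = 2.258e-05, 1/6 · 0.000643 = 0.00010717, 1/12 · 0.079102 = 0.0065918, 1/4 · 0.08192 = 0.02048; summing to 0.029945.
Hence P(jar D | data) = (0.0065918) / (0.029945) = 0.22013.

0.220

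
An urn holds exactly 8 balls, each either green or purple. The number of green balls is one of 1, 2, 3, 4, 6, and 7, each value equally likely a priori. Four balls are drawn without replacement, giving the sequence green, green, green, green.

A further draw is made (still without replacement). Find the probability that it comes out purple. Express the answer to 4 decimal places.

The likelihood of the observed sequence under each hypothesis: P(data | r = 1) = (1/8)(0/7) = 0; P(data | r = 2) = (2/8)(1/7)(0/6) = 0; P(data | r = 3) = (3/8)(2/7)(1/6)(0/5) = 0; P(data | r = 4) = (4/8)(3/7)(2/6)(1/5) = 1/70; P(data | r = 6) = (6/8)(5/7)(4/6)(3/5) = 3/14; P(data | r = 7) = (7/8)(6/7)(5/6)(4/5) = 1/2.
The prior-weighted likelihoods are 1/6 · 0 = 0, 1/6 · 0 = 0, 1/6 · 0 = 0, 1/6 · 1/70 = 1/420, 1/6 · 3/14 = 1/28, 1/6 · 1/2 = 1/12; these sum to 17/140.
Normalising, the posterior is P(r = 1 | data) = 0, P(r = 2 | data) = 0, P(r = 3 | data) = 0, P(r = 4 | data) = 1/51, P(r = 6 | data) = 5/17, P(r = 7 | data) = 35/51.
The predictive probability is P(purple next | data) = (1)(1/51) + (1/2)(5/17) + (1/4)(35/51) = 23/68.

0.3382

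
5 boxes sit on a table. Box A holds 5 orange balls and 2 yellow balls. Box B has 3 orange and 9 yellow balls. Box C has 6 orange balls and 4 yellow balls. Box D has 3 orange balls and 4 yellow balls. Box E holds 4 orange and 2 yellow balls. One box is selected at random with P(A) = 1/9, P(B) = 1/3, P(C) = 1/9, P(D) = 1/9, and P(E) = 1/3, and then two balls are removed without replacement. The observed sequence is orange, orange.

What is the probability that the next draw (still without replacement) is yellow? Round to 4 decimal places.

The likelihood of the observed sequence under each hypothesis: P(data | box A) = (5/7)(4/6) = 0.47619; P(data | box B) = (3/12)(2/11) = 0.045455; P(data | box C) = (6/10)(5/9) = 0.33333; P(data | box D) = (3/7)(2/6) = 0.14286; P(data | box E) = (4/6)(3/5) = 0.4.
Weighting by the prior gives 1/9 · 0.47619 = 0.05291, 1/3 · 0.045455 = 0.015152, 1/9 · 0.33333 = 0.037037, 1/9 · 0.14286 = 0.015873, 1/3 · 0.4 = 0.13333; summing to 0.2543.
The posterior is then P(box A | data) = 0.20806, P(box B | data) = 0.05958, P(box C | data) = 0.14564, P(box D | data) = 0.062417, P(box E | data) = 0.5243.
Averaging over the posterior, P(yellow next | data) = (2/5)(0.20806) + (9/10)(0.05958) + (1/2)(0.14564) + (4/5)(0.062417) + (1/2)(0.5243) = 0.52175.

0.5218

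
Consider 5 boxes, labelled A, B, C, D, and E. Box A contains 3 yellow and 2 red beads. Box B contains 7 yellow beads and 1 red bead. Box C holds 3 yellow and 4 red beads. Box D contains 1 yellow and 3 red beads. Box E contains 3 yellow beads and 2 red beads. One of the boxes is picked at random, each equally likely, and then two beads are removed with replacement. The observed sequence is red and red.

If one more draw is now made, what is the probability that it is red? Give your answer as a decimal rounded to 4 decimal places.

0.6030

Under each hypothesis, the probability of the observed sequence is: P(data | box A) = (2/5)(2/5) = 0.16; P(data | box B) = (1/8)(1/8) = 0.015625; P(data | box C) = (4/7)(4/7) = 0.32653; P(data | box D) = (3/4)(3/4) = 0.5625; P(data | box E) = (2/5)(2/5) = 0.16.
The prior-weighted likelihoods are 1/5 · 0.16 = 0.032, 1/5 · 0.015625 = 0.003125, 1/5 · 0.32653 = 0.065306, 1/5 · 0.5625 = 0.1125, 1/5 · 0.16 = 0.032; these sum to 0.24493.
Normalising, the posterior is P(box A | data) = 0.13065, P(box B | data) = 0.012759, P(box C | data) = 0.26663, P(box D | data) = 0.45931, P(box E | data) = 0.13065.
The predictive probability is P(red next | data) = (2/5)(0.13065) + (1/8)(0.012759) + (4/7)(0.26663) + (3/4)(0.45931) + (2/5)(0.13065) = 0.60296.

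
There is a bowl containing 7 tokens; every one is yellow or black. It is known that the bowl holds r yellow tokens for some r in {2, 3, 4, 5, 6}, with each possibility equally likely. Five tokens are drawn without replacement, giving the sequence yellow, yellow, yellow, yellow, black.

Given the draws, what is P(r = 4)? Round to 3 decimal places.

0.107

The likelihood of the observed sequence under each hypothesis: P(data | r = 2) = (2/7)(1/6)(0/5) = 0; P(data | r = 3) = (3/7)(2/6)(1/5)(0/4) = 0; P(data | r = 4) = (4/7)(3/6)(2/5)(1/4)(3/3) = 1/35; P(data | r = 5) = (5/7)(4/6)(3/5)(2/4)(2/3) = 2/21; P(data | r = 6) = (6/7)(5/6)(4/5)(3/4)(1/3) = 1/7.
Multiplying each by its prior: 1/5 · 0 = 0, 1/5 · 0 = 0, 1/5 · 1/35 = 1/175, 1/5 · 2/21 = 2/105, 1/5 · 1/7 = 1/35; summing to 4/75.
Hence P(r = 4 | data) = (1/175) / (4/75) = 3/28.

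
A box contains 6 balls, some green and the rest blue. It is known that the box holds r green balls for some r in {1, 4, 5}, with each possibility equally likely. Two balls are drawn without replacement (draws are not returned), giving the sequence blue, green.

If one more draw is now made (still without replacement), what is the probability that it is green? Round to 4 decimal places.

Compute the likelihood of the observed sequence for each case: P(data | r = 1) = (5/6)(1/5) = 1/6; P(data | r = 4) = (2/6)(4/5) = 4/15; P(data | r = 5) = (1/6)(5/5) = 1/6.
Multiplying each by its prior: 1/3 · 1/6 = 1/18, 1/3 · 4/15 = 4/45, 1/3 · 1/6 = 1/18; with total 1/5.
The posterior is then P(r = 1 | data) = 5/18, P(r = 4 | data) = 4/9, P(r = 5 | data) = 5/18.
Averaging over the posterior, P(green next | data) = (0)(5/18) + (3/4)(4/9) + (1)(5/18) = 11/18.

0.6111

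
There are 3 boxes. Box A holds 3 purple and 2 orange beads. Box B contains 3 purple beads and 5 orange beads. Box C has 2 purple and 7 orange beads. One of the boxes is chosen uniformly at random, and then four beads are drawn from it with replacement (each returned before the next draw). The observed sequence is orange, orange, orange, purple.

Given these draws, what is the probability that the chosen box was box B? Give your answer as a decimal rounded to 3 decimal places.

For each hypothesis, P(data | H) works out to: P(data | box A) = (2/5)(2/5)(2/5)(3/5) = 0.0384; P(data | box B) = (5/8)(5/8)(5/8)(3/8) = 0.091553; P(data | box C) = (7/9)(7/9)(7/9)(2/9) = 0.10456.
Multiplying each by its prior: 1/3 · 0.0384 = 0.0128, 1/3 · 0.091553 = 0.030518, 1/3 · 0.10456 = 0.034852; these sum to 0.07817.
Hence P(box B | data) = (0.030518) / (0.07817) = 0.3904.

0.390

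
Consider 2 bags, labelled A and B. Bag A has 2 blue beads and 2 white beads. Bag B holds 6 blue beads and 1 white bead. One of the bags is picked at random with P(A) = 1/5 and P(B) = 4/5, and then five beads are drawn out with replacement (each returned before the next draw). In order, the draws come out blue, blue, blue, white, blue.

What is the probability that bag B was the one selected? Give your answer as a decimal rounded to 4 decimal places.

0.9080

Under each hypothesis, the probability of the observed sequence is: P(data | bag A) = (2/4)(2/4)(2/4)(2/4)(2/4) = 0.03125; P(data | bag B) = (6/7)(6/7)(6/7)(1/7)(6/7) = 0.077111.
Multiplying each by its prior: 1/5 · 0.03125 = 0.00625, 4/5 · 0.077111 = 0.061689; summing to 0.067939.
Hence P(bag B | data) = (0.061689) / (0.067939) = 0.90801.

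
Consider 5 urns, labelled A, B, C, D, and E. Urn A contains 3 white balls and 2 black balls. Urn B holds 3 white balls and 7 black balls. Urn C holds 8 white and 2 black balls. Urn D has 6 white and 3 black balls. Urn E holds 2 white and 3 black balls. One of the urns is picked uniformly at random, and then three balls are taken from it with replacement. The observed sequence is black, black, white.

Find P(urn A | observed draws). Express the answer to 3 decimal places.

0.195

Under each hypothesis, the probability of the observed sequence is: P(data | urn A) = (2/5)(2/5)(3/5) = 0.096; P(data | urn B) = (7/10)(7/10)(3/10) = 0.147; P(data | urn C) = (2/10)(2/10)(8/10) = 0.032; P(data | urn D) = (3/9)(3/9)(6/9) = 0.074074; P(data | urn E) = (3/5)(3/5)(2/5) = 0.144.
Weighting by the prior gives 1/5 · 0.096 = 0.0192, 1/5 · 0.147 = 0.0294, 1/5 · 0.032 = 0.0064, 1/5 · 0.074074 = 0.014815, 1/5 · 0.144 = 0.0288; these sum to 0.098615.
Therefore the posterior P(urn A | data) = (0.0192) / (0.098615) = 0.1947.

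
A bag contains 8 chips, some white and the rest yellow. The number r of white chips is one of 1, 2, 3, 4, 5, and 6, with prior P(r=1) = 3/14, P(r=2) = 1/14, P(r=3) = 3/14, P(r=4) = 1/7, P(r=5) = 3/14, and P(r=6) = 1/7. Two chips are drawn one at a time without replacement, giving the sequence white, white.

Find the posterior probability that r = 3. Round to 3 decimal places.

0.110

Compute the likelihood of the observed sequence for each case: P(data | r = 1) = (1/8)(0/7) = 0; P(data | r = 2) = (2/8)(1/7) = 1/28; P(data | r = 3) = (3/8)(2/7) = 3/28; P(data | r = 4) = (4/8)(3/7) = 3/14; P(data | r = 5) = (5/8)(4/7) = 5/14; P(data | r = 6) = (6/8)(5/7) = 15/28.
Weighting by the prior gives 3/14 · 0 = 0, 1/14 · 1/28 = 1/392, 3/14 · 3/28 = 9/392, 1/7 · 3/14 = 3/98, 3/14 · 5/14 = 15/196, 1/7 · 15/28 = 15/196; these sum to 41/196.
So P(r = 3 | data) = (9/392) / (41/196) = 9/82.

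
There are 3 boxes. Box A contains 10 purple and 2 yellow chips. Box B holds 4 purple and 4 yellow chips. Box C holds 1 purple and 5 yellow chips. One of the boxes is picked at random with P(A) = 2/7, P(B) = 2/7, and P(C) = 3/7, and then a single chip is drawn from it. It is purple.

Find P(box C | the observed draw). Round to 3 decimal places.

0.158

The likelihood of this draw under each hypothesis: P(data | box A) = (10/12) = 5/6; P(data | box B) = (4/8) = 1/2; P(data | box C) = (1/6) = 1/6.
Multiplying each by its prior: 2/7 · 5/6 = 5/21, 2/7 · 1/2 = 1/7, 3/7 · 1/6 = 1/14; these sum to 19/42.
Hence P(box C | data) = (1/14) / (19/42) = 3/19.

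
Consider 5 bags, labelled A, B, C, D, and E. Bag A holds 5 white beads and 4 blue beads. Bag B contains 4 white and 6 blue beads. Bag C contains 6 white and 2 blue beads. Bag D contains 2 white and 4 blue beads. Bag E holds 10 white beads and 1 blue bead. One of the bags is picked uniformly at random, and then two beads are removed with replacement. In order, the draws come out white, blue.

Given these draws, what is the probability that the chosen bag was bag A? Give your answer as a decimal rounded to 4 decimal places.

0.2521

Under each hypothesis, the probability of the observed sequence is: P(data | bag A) = (5/9)(4/9) = 0.24691; P(data | bag B) = (4/10)(6/10) = 0.24; P(data | bag C) = (6/8)(2/8) = 0.1875; P(data | bag D) = (2/6)(4/6) = 0.22222; P(data | bag E) = (10/11)(1/11) = 0.082645.
Multiplying each by its prior: 1/5 · 0.24691 = 0.049383, 1/5 · 0.24 = 0.048, 1/5 · 0.1875 = 0.0375, 1/5 · 0.22222 = 0.044444, 1/5 · 0.082645 = 0.016529; with total 0.19586.
Hence P(bag A | data) = (0.049383) / (0.19586) = 0.25214.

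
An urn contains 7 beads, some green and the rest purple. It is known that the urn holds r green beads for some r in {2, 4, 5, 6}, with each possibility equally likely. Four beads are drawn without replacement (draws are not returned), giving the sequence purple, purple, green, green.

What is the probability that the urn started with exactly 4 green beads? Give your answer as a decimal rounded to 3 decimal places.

For each hypothesis, P(data | H) works out to: P(data | r = 2) = (5/7)(4/6)(2/5)(1/4) = 1/21; P(data | r = 4) = (3/7)(2/6)(4/5)(3/4) = 3/35; P(data | r = 5) = (2/7)(1/6)(5/5)(4/4) = 1/21; P(data | r = 6) = (1/7)(0/6) = 0.
Weighting by the prior gives 1/4 · 1/21 = 1/84, 1/4 · 3/35 = 3/140, 1/4 · 1/21 = 1/84, 1/4 · 0 = 0; with total 19/420.
By Bayes' rule, P(r = 4 | data) = (3/140) / (19/420) = 9/19.

0.474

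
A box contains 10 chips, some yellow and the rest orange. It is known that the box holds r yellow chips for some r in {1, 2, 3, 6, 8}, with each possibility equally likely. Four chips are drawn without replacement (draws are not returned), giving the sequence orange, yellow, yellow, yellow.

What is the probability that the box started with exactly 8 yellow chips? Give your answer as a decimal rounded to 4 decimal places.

0.5628

For each hypothesis, P(data | H) works out to: P(data | r = 1) = (9/10)(1/9)(0/8) = 0; P(data | r = 2) = (8/10)(2/9)(1/8)(0/7) = 0; P(data | r = 3) = (7/10)(3/9)(2/8)(1/7) = 0.0083333; P(data | r = 6) = (4/10)(6/9)(5/8)(4/7) = 0.095238; P(data | r = 8) = (2/10)(8/9)(7/8)(6/7) = 0.13333.
The prior-weighted likelihoods are 1/5 · 0 = 0, 1/5 · 0 = 0, 1/5 · 0.0083333 = 0.0016667, 1/5 · 0.095238 = 0.019048, 1/5 · 0.13333 = 0.026667; summing to 0.047381.
So P(r = 8 | data) = (0.026667) / (0.047381) = 0.56281.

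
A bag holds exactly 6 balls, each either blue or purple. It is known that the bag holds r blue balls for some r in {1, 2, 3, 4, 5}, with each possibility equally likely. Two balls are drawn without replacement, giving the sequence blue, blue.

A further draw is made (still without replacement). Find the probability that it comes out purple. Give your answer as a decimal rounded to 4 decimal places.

0.4375

Under each hypothesis, the probability of the observed sequence is: P(data | r = 1) = (1/6)(0/5) = 0; P(data | r = 2) = (2/6)(1/5) = 1/15; P(data | r = 3) = (3/6)(2/5) = 1/5; P(data | r = 4) = (4/6)(3/5) = 2/5; P(data | r = 5) = (5/6)(4/5) = 2/3.
Multiplying each by its prior: 1/5 · 0 = 0, 1/5 · 1/15 = 1/75, 1/5 · 1/5 = 1/25, 1/5 · 2/5 = 2/25, 1/5 · 2/3 = 2/15; with total 4/15.
Normalising, the posterior is P(r = 1 | data) = 0, P(r = 2 | data) = 1/20, P(r = 3 | data) = 3/20, P(r = 4 | data) = 3/10, P(r = 5 | data) = 1/2.
The predictive probability is P(purple next | data) = (1)(1/20) + (3/4)(3/20) + (1/2)(3/10) + (1/4)(1/2) = 7/16.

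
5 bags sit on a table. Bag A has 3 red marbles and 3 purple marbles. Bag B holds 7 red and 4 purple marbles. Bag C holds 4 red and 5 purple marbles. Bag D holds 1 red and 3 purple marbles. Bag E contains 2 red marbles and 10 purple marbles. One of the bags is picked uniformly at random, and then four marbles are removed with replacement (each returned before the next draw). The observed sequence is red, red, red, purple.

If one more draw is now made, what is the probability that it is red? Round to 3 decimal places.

0.527

The likelihood of the observed sequence under each hypothesis: P(data | bag A) = (3/6)(3/6)(3/6)(3/6) = 0.0625; P(data | bag B) = (7/11)(7/11)(7/11)(4/11) = 0.093709; P(data | bag C) = (4/9)(4/9)(4/9)(5/9) = 0.048773; P(data | bag D) = (1/4)(1/4)(1/4)(3/4) = 0.011719; P(data | bag E) = (2/12)(2/12)(2/12)(10/12) = 0.003858.
The prior-weighted likelihoods are 1/5 · 0.0625 = 0.0125, 1/5 · 0.093709 = 0.018742, 1/5 · 0.048773 = 0.0097546, 1/5 · 0.011719 = 0.0023437, 1/5 · 0.003858 = 0.0007716; these sum to 0.044112.
Normalising, the posterior is P(bag A | data) = 0.28337, P(bag B | data) = 0.42487, P(bag C | data) = 0.22113, P(bag D | data) = 0.053132, P(bag E | data) = 0.017492.
So P(red next | data) = Σ P(red next | H) P(H | data) = (1/2)(0.28337) + (7/11)(0.42487) + (4/9)(0.22113) + (1/4)(0.053132) + (1/6)(0.017492) = 0.52654.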